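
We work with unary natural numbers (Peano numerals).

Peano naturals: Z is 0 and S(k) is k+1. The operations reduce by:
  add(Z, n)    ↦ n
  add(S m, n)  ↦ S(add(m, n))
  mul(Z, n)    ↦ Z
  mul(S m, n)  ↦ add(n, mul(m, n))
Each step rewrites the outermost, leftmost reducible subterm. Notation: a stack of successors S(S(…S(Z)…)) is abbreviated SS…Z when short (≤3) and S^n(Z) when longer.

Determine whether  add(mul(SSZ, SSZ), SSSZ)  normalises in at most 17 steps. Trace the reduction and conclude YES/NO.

  start: add(mul(SSZ, SSZ), SSSZ)
  →1  add(add(SSZ, mul(SZ, SSZ)), SSSZ)
  →2  add(S(add(SZ, mul(SZ, SSZ))), SSSZ)
  →3  S(add(add(SZ, mul(SZ, SSZ)), SSSZ))
  →4  S(add(S(add(Z, mul(SZ, SSZ))), SSSZ))
  →5  S(S(add(add(Z, mul(SZ, SSZ)), SSSZ)))
  →6  S(S(add(mul(SZ, SSZ), SSSZ)))
  →7  S(S(add(add(SSZ, mul(Z, SSZ)), SSSZ)))
  →8  S(S(add(S(add(SZ, mul(Z, SSZ))), SSSZ)))
  →9  S(S(S(add(add(SZ, mul(Z, SSZ)), SSSZ))))
  →10  S(S(S(add(S(add(Z, mul(Z, SSZ))), SSSZ))))
  →11  S(S(S(S(add(add(Z, mul(Z, SSZ)), SSSZ)))))
  →12  S(S(S(S(add(mul(Z, SSZ), SSSZ)))))
  →13  S(S(S(S(add(Z, SSSZ)))))
  →14  S^7(Z)

Answer: YES — reaches normal form S^7(Z) in 14 ≤ 17 steps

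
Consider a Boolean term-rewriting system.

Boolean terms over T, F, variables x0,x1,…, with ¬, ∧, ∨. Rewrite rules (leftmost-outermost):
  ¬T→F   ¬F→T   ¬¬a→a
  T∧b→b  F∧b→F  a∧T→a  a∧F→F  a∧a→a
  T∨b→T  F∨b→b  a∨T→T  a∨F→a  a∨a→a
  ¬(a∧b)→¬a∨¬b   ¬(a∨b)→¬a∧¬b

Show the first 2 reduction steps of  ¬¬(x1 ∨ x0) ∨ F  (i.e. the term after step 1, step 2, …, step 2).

  start: ¬¬(x1 ∨ x0) ∨ F
  step 1: ¬¬(x1 ∨ x0)
  step 2: x1 ∨ x0

Answer: after 2 steps: x1 ∨ x0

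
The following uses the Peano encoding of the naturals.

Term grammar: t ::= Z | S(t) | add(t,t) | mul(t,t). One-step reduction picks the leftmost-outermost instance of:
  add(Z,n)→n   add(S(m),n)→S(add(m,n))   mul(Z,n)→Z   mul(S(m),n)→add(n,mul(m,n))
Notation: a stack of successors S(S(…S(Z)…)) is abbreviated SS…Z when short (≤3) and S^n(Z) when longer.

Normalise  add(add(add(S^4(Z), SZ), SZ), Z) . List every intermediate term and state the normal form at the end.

Answer: normal form = S^6(Z)  (in 18 steps)

Working:
  start: add(add(add(S^4(Z), SZ), SZ), Z)
  →1  add(add(S(add(SSSZ, SZ)), SZ), Z)
  →2  add(S(add(add(SSSZ, SZ), SZ)), Z)
  →3  S(add(add(add(SSSZ, SZ), SZ), Z))
  →4  S(add(add(S(add(SSZ, SZ)), SZ), Z))
  →5  S(add(S(add(add(SSZ, SZ), SZ)), Z))
  →6  S(S(add(add(add(SSZ, SZ), SZ), Z)))
  →7  S(S(add(add(S(add(SZ, SZ)), SZ), Z)))
  →8  S(S(add(S(add(add(SZ, SZ), SZ)), Z)))
  →9  S(S(S(add(add(add(SZ, SZ), SZ), Z))))
  →10  S(S(S(add(add(S(add(Z, SZ)), SZ), Z))))
  →11  S(S(S(add(S(add(add(Z, SZ), SZ)), Z))))
  →12  S(S(S(S(add(add(add(Z, SZ), SZ), Z)))))
  →13  S(S(S(S(add(add(SZ, SZ), Z)))))
  →14  S(S(S(S(add(S(add(Z, SZ)), Z)))))
  →15  S(S(S(S(S(add(add(Z, SZ), Z))))))
  →16  S(S(S(S(S(add(SZ, Z))))))
  →17  S(S(S(S(S(S(add(Z, Z)))))))
  →18  S^6(Z)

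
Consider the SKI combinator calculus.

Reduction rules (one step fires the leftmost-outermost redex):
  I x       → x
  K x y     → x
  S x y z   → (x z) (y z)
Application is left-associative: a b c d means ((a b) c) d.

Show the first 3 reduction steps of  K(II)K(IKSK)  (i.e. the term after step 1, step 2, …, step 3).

  start: K(II)K(IKSK)
  [1] II(IKSK)
  [2] I(IKSK)
  [3] IKSK

Answer: after 3 steps: IKSK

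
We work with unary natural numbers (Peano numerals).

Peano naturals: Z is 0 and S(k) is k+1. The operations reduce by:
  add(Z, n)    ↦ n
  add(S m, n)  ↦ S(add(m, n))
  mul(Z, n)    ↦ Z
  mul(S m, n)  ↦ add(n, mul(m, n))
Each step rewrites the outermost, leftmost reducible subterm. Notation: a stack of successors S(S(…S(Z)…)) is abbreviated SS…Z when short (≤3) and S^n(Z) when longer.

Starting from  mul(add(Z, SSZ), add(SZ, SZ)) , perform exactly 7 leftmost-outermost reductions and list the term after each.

  start: mul(add(Z, SSZ), add(SZ, SZ))
  →1  mul(SSZ, add(SZ, SZ))
  →2  add(add(SZ, SZ), mul(SZ, add(SZ, SZ)))
  →3  add(S(add(Z, SZ)), mul(SZ, add(SZ, SZ)))
  →4  S(add(add(Z, SZ), mul(SZ, add(SZ, SZ))))
  →5  S(add(SZ, mul(SZ, add(SZ, SZ))))
  →6  S(S(add(Z, mul(SZ, add(SZ, SZ)))))
  →7  S(S(mul(SZ, add(SZ, SZ))))

Answer: after 7 steps: S(S(mul(SZ, add(SZ, SZ))))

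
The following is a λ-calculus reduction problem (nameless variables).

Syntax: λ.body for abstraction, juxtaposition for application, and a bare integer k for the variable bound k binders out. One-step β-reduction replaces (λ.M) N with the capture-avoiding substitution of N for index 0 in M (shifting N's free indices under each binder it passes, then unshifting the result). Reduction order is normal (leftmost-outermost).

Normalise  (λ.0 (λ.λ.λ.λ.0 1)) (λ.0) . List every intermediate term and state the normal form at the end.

Answer: normal form = λ.λ.λ.λ.0 1  (in 2 steps)

Reduction:
  start: (λ.0 (λ.λ.λ.λ.0 1)) (λ.0)
  step 1: (λ.0) (λ.λ.λ.λ.0 1)
  step 2: λ.λ.λ.λ.0 1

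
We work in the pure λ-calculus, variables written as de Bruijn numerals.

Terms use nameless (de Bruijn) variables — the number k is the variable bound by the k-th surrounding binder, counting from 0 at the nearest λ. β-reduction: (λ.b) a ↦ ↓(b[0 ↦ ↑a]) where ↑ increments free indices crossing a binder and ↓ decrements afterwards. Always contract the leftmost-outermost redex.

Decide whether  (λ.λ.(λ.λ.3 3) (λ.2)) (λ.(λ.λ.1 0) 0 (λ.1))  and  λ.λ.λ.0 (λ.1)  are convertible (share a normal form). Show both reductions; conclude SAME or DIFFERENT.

Term A:
  start: (λ.λ.(λ.λ.3 3) (λ.2)) (λ.(λ.λ.1 0) 0 (λ.1))
  step 1: λ.(λ.λ.(λ.(λ.λ.1 0) 0 (λ.1)) (λ.(λ.λ.1 0) 0 (λ.1))) (λ.λ.(λ.λ.1 0) 0 (λ.1))
  step 2: λ.λ.(λ.(λ.λ.1 0) 0 (λ.1)) (λ.(λ.λ.1 0) 0 (λ.1))
  step 3: λ.λ.(λ.λ.1 0) (λ.(λ.λ.1 0) 0 (λ.1)) (λ.λ.(λ.λ.1 0) 0 (λ.1))
  step 4: λ.λ.(λ.(λ.(λ.λ.1 0) 0 (λ.1)) 0) (λ.λ.(λ.λ.1 0) 0 (λ.1))
  step 5: λ.λ.(λ.(λ.λ.1 0) 0 (λ.1)) (λ.λ.(λ.λ.1 0) 0 (λ.1))
  step 6: λ.λ.(λ.λ.1 0) (λ.λ.(λ.λ.1 0) 0 (λ.1)) (λ.λ.λ.(λ.λ.1 0) 0 (λ.1))
  step 7: λ.λ.(λ.(λ.λ.(λ.λ.1 0) 0 (λ.1)) 0) (λ.λ.λ.(λ.λ.1 0) 0 (λ.1))
  step 8: λ.λ.(λ.λ.(λ.λ.1 0) 0 (λ.1)) (λ.λ.λ.(λ.λ.1 0) 0 (λ.1))
  step 9: λ.λ.λ.(λ.λ.1 0) 0 (λ.1)
  step 10: λ.λ.λ.(λ.1 0) (λ.1)
  step 11: λ.λ.λ.0 (λ.1)

Term B:
  start: λ.λ.λ.0 (λ.1)

Answer: SAME — A ⇓ λ.λ.λ.0 (λ.1), B ⇓ λ.λ.λ.0 (λ.1)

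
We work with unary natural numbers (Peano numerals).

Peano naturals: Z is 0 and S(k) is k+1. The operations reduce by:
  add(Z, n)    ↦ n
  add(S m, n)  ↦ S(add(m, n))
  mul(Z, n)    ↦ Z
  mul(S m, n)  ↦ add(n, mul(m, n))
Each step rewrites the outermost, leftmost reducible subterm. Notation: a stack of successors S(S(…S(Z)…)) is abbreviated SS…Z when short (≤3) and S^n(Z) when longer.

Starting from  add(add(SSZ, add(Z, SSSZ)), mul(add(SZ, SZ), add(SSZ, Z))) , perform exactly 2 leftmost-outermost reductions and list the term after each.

Answer: after 2 steps: S(add(add(SZ, add(Z, SSSZ)), mul(add(SZ, SZ), add(SSZ, Z))))

Working:
  start: add(add(SSZ, add(Z, SSSZ)), mul(add(SZ, SZ), add(SSZ, Z)))
  step 1: add(S(add(SZ, add(Z, SSSZ))), mul(add(SZ, SZ), add(SSZ, Z)))
  step 2: S(add(add(SZ, add(Z, SSSZ)), mul(add(SZ, SZ), add(SSZ, Z))))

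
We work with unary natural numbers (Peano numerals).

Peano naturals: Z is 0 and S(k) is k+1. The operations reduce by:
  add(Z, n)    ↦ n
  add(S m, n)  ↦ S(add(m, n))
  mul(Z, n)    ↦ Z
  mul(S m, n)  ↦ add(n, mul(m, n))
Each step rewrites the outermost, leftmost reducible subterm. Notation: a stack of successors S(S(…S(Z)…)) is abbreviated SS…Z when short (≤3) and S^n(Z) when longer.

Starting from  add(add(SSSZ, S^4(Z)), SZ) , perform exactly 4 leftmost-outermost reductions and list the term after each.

  start: add(add(SSSZ, S^4(Z)), SZ)
  [1] add(S(add(SSZ, S^4(Z))), SZ)
  [2] S(add(add(SSZ, S^4(Z)), SZ))
  [3] S(add(S(add(SZ, S^4(Z))), SZ))
  [4] S(S(add(add(SZ, S^4(Z)), SZ)))

Answer: after 4 steps: S(S(add(add(SZ, S^4(Z)), SZ)))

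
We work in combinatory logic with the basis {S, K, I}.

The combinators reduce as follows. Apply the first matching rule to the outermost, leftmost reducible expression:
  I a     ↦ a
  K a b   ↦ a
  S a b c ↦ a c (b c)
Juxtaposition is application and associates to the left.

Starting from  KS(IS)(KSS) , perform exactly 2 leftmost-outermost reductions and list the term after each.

Answer: after 2 steps: SS

Working:
  start: KS(IS)(KSS)
  →1  S(KSS)
  →2  SS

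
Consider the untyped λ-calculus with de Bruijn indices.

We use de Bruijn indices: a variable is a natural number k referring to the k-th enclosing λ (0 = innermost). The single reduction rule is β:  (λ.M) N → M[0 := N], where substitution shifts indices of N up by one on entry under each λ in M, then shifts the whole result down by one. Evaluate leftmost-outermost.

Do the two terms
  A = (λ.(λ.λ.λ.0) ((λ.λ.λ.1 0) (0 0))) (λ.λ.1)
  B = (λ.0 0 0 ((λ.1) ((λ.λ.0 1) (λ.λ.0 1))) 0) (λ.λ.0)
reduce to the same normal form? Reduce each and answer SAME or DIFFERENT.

Answer: SAME — A ⇓ λ.λ.0, B ⇓ λ.λ.0

Reduction:
Term A:
  start: (λ.(λ.λ.λ.0) ((λ.λ.λ.1 0) (0 0))) (λ.λ.1)
  [1] (λ.λ.λ.0) ((λ.λ.λ.1 0) ((λ.λ.1) (λ.λ.1)))
  [2] λ.λ.0

Term B:
  start: (λ.0 0 0 ((λ.1) ((λ.λ.0 1) (λ.λ.0 1))) 0) (λ.λ.0)
  [1] (λ.λ.0) (λ.λ.0) (λ.λ.0) ((λ.λ.λ.0) ((λ.λ.0 1) (λ.λ.0 1))) (λ.λ.0)
  [2] (λ.0) (λ.λ.0) ((λ.λ.λ.0) ((λ.λ.0 1) (λ.λ.0 1))) (λ.λ.0)
  [3] (λ.λ.0) ((λ.λ.λ.0) ((λ.λ.0 1) (λ.λ.0 1))) (λ.λ.0)
  [4] (λ.0) (λ.λ.0)
  [5] λ.λ.0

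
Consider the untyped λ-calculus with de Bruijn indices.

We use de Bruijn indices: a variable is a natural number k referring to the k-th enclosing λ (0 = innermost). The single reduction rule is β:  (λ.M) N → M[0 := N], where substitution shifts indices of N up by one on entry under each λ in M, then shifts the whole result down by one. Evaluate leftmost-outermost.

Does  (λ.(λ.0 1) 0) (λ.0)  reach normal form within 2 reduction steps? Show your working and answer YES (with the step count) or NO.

Answer: NO — after 2 steps the term is (λ.0) (λ.0), not yet normal

Reduction:
  start: (λ.(λ.0 1) 0) (λ.0)
  [1] (λ.0 (λ.0)) (λ.0)
  [2] (λ.0) (λ.0)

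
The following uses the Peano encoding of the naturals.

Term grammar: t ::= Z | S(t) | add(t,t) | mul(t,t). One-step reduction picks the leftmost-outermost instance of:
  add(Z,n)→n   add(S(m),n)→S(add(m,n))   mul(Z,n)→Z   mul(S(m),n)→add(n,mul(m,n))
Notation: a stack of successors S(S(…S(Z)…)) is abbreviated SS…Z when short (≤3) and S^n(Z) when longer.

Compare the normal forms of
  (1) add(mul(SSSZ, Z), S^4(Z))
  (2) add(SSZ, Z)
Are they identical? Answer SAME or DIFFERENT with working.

Term A:
  start: add(mul(SSSZ, Z), S^4(Z))
  [1] add(add(Z, mul(SSZ, Z)), S^4(Z))
  [2] add(mul(SSZ, Z), S^4(Z))
  [3] add(add(Z, mul(SZ, Z)), S^4(Z))
  [4] add(mul(SZ, Z), S^4(Z))
  [5] add(add(Z, mul(Z, Z)), S^4(Z))
  [6] add(mul(Z, Z), S^4(Z))
  [7] add(Z, S^4(Z))
  [8] S^4(Z)

Term B:
  start: add(SSZ, Z)
  [1] S(add(SZ, Z))
  [2] S(S(add(Z, Z)))
  [3] SSZ

Answer: DIFFERENT — A ⇓ S^4(Z), B ⇓ SSZ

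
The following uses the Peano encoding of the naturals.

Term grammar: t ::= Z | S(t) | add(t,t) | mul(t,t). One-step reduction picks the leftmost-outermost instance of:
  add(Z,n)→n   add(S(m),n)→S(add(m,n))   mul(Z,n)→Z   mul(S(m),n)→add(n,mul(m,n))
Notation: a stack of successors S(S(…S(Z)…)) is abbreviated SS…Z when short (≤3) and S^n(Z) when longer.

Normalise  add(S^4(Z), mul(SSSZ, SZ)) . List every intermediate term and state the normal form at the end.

  start: add(S^4(Z), mul(SSSZ, SZ))
  →1  S(add(SSSZ, mul(SSSZ, SZ)))
  →2  S(S(add(SSZ, mul(SSSZ, SZ))))
  →3  S(S(S(add(SZ, mul(SSSZ, SZ)))))
  →4  S(S(S(S(add(Z, mul(SSSZ, SZ))))))
  →5  S(S(S(S(mul(SSSZ, SZ)))))
  →6  S(S(S(S(add(SZ, mul(SSZ, SZ))))))
  →7  S(S(S(S(S(add(Z, mul(SSZ, SZ)))))))
  →8  S(S(S(S(S(mul(SSZ, SZ))))))
  →9  S(S(S(S(S(add(SZ, mul(SZ, SZ)))))))
  →10  S(S(S(S(S(S(add(Z, mul(SZ, SZ))))))))
  →11  S(S(S(S(S(S(mul(SZ, SZ)))))))
  →12  S(S(S(S(S(S(add(SZ, mul(Z, SZ))))))))
  →13  S(S(S(S(S(S(S(add(Z, mul(Z, SZ)))))))))
  →14  S(S(S(S(S(S(S(mul(Z, SZ))))))))
  →15  S^7(Z)

Answer: normal form = S^7(Z)  (in 15 steps)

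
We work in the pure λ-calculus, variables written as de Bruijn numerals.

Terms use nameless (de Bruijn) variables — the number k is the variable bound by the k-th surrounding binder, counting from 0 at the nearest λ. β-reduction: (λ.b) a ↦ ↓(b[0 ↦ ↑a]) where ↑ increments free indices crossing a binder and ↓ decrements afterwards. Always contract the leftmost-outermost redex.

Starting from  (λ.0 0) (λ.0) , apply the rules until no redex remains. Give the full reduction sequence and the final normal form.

Answer: normal form = λ.0  (in 2 steps)

Working:
  start: (λ.0 0) (λ.0)
  [1] (λ.0) (λ.0)
  [2] λ.0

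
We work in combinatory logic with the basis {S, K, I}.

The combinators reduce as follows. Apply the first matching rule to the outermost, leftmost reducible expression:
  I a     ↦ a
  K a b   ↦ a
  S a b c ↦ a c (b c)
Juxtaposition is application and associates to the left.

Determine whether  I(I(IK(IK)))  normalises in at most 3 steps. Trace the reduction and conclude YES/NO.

Answer: NO — after 3 steps the term is K(IK), not yet normal

Working:
  start: I(I(IK(IK)))
  →1  I(IK(IK))
  →2  IK(IK)
  →3  K(IK)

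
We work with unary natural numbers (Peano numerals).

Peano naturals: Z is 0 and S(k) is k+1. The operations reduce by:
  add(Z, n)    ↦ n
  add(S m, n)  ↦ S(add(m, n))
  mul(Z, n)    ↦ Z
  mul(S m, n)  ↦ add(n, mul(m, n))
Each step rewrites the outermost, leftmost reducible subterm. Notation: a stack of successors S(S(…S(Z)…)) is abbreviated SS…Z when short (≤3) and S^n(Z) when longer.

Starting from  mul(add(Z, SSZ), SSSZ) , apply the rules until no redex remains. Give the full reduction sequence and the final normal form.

Answer: normal form = S^6(Z)  (in 12 steps)

Reduction:
  start: mul(add(Z, SSZ), SSSZ)
  →1  mul(SSZ, SSSZ)
  →2  add(SSSZ, mul(SZ, SSSZ))
  →3  S(add(SSZ, mul(SZ, SSSZ)))
  →4  S(S(add(SZ, mul(SZ, SSSZ))))
  →5  S(S(S(add(Z, mul(SZ, SSSZ)))))
  →6  S(S(S(mul(SZ, SSSZ))))
  →7  S(S(S(add(SSSZ, mul(Z, SSSZ)))))
  →8  S(S(S(S(add(SSZ, mul(Z, SSSZ))))))
  →9  S(S(S(S(S(add(SZ, mul(Z, SSSZ)))))))
  →10  S(S(S(S(S(S(add(Z, mul(Z, SSSZ))))))))
  →11  S(S(S(S(S(S(mul(Z, SSSZ)))))))
  →12  S^6(Z)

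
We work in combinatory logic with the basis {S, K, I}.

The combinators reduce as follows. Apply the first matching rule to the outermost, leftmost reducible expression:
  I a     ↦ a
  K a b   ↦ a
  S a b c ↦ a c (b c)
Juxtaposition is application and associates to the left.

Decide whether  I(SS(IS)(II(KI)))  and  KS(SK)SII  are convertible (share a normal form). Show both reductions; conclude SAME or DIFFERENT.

Answer: DIFFERENT — A ⇓ S(KI)(S(KI)), B ⇓ SII

Derivation:
Term A:
  start: I(SS(IS)(II(KI)))
  [1] SS(IS)(II(KI))
  [2] S(II(KI))(IS(II(KI)))
  [3] S(I(KI))(IS(II(KI)))
  [4] S(KI)(IS(II(KI)))
  [5] S(KI)(S(II(KI)))
  [6] S(KI)(S(I(KI)))
  [7] S(KI)(S(KI))

Term B:
  start: KS(SK)SII
  [1] SSII
  [2] SI(II)
  [3] SII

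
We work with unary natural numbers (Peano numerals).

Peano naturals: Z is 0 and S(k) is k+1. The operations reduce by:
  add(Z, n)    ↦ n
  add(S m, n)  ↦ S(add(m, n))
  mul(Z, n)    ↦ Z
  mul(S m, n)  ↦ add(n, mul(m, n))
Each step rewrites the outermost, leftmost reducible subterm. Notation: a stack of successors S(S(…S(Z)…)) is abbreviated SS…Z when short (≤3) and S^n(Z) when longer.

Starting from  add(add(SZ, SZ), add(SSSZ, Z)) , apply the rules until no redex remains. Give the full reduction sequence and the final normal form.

Answer: normal form = S^5(Z)  (in 9 steps)

Working:
  start: add(add(SZ, SZ), add(SSSZ, Z))
  [1] add(S(add(Z, SZ)), add(SSSZ, Z))
  [2] S(add(add(Z, SZ), add(SSSZ, Z)))
  [3] S(add(SZ, add(SSSZ, Z)))
  [4] S(S(add(Z, add(SSSZ, Z))))
  [5] S(S(add(SSSZ, Z)))
  [6] S(S(S(add(SSZ, Z))))
  [7] S(S(S(S(add(SZ, Z)))))
  [8] S(S(S(S(S(add(Z, Z))))))
  [9] S^5(Z)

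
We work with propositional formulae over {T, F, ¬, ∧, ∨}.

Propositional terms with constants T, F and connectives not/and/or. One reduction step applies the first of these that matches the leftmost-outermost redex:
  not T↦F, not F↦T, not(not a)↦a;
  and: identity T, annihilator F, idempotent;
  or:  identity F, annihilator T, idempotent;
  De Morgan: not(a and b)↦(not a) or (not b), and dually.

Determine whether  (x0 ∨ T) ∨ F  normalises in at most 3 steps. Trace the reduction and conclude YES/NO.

  start: (x0 ∨ T) ∨ F
  →1  x0 ∨ T
  →2  T

Answer: YES — reaches normal form T in 2 ≤ 3 steps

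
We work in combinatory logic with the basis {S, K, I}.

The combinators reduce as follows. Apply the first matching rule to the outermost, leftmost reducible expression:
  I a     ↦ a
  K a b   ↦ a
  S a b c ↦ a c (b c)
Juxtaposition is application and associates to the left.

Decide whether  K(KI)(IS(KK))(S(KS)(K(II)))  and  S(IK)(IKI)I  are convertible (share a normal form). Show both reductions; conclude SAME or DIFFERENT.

Term A:
  start: K(KI)(IS(KK))(S(KS)(K(II)))
  →1  KI(S(KS)(K(II)))
  →2  I

Term B:
  start: S(IK)(IKI)I
  →1  IKI(IKII)
  →2  KI(IKII)
  →3  I

Answer: SAME — A ⇓ I, B ⇓ I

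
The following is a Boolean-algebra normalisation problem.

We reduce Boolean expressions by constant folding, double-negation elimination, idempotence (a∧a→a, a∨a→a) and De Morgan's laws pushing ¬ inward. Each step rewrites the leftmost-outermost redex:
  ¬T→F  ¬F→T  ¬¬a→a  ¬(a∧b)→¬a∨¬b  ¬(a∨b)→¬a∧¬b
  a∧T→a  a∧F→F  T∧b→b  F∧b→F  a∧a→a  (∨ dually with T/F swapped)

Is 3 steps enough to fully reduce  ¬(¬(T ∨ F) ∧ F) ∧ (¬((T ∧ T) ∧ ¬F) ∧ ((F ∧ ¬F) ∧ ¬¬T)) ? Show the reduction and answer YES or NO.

  start: ¬(¬(T ∨ F) ∧ F) ∧ (¬((T ∧ T) ∧ ¬F) ∧ ((F ∧ ¬F) ∧ ¬¬T))
  →1  (¬¬(T ∨ F) ∨ ¬F) ∧ (¬((T ∧ T) ∧ ¬F) ∧ ((F ∧ ¬F) ∧ ¬¬T))
  →2  ((T ∨ F) ∨ ¬F) ∧ (¬((T ∧ T) ∧ ¬F) ∧ ((F ∧ ¬F) ∧ ¬¬T))
  →3  (T ∨ ¬F) ∧ (¬((T ∧ T) ∧ ¬F) ∧ ((F ∧ ¬F) ∧ ¬¬T))

Answer: NO — after 3 steps the term is (T ∨ ¬F) ∧ (¬((T ∧ T) ∧ ¬F) ∧ ((F ∧ ¬F) ∧ ¬¬T)), not yet normal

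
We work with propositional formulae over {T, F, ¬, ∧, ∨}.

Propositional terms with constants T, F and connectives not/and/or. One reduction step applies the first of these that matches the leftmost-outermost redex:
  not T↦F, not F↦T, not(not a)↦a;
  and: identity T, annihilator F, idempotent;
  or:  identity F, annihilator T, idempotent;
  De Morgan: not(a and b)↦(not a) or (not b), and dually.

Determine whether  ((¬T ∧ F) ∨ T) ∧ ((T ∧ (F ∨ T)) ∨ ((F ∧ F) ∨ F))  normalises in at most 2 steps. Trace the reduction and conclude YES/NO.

  start: ((¬T ∧ F) ∨ T) ∧ ((T ∧ (F ∨ T)) ∨ ((F ∧ F) ∨ F))
  →1  T ∧ ((T ∧ (F ∨ T)) ∨ ((F ∧ F) ∨ F))
  →2  (T ∧ (F ∨ T)) ∨ ((F ∧ F) ∨ F)

Answer: NO — after 2 steps the term is (T ∧ (F ∨ T)) ∨ ((F ∧ F) ∨ F), not yet normal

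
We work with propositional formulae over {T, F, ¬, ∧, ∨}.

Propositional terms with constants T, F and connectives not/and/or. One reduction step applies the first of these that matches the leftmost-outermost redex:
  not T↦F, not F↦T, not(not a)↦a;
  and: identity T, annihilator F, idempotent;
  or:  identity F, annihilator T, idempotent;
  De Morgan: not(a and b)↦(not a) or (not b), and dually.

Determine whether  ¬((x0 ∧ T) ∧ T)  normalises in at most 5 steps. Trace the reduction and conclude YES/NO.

  start: ¬((x0 ∧ T) ∧ T)
  [1] ¬(x0 ∧ T) ∨ ¬T
  [2] (¬x0 ∨ ¬T) ∨ ¬T
  [3] (¬x0 ∨ F) ∨ ¬T
  [4] ¬x0 ∨ ¬T
  [5] ¬x0 ∨ F

Answer: NO — after 5 steps the term is ¬x0 ∨ F, not yet normal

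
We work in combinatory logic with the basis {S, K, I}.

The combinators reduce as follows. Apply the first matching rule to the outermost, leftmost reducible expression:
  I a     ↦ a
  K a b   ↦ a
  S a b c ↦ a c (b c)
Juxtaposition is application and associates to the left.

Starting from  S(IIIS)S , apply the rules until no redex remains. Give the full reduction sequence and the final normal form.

Answer: normal form = SSS  (in 3 steps)

Working:
  start: S(IIIS)S
  →1  S(IIS)S
  →2  S(IS)S
  →3  SSS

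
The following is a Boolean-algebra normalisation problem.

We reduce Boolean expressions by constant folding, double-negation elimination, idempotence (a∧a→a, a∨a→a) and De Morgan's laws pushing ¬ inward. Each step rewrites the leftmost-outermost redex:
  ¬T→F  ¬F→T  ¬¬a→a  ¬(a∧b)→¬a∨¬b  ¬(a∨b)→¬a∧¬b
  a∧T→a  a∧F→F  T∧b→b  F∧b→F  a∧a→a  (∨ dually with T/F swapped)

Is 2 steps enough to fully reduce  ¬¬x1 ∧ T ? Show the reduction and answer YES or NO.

  start: ¬¬x1 ∧ T
  →1  ¬¬x1
  →2  x1

Answer: YES — reaches normal form x1 in 2 ≤ 2 steps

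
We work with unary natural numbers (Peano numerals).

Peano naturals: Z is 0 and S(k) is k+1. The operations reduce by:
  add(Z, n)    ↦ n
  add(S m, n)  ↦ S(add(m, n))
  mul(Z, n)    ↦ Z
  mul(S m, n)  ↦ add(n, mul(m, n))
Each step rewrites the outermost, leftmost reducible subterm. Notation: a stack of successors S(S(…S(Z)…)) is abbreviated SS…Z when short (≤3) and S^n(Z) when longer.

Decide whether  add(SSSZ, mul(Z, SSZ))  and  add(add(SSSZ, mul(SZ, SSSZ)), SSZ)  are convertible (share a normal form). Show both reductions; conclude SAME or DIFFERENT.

Answer: DIFFERENT — A ⇓ SSSZ, B ⇓ S^8(Z)

Reduction:
Term A:
  start: add(SSSZ, mul(Z, SSZ))
  →1  S(add(SSZ, mul(Z, SSZ)))
  →2  S(S(add(SZ, mul(Z, SSZ))))
  →3  S(S(S(add(Z, mul(Z, SSZ)))))
  →4  S(S(S(mul(Z, SSZ))))
  →5  SSSZ

Term B:
  start: add(add(SSSZ, mul(SZ, SSSZ)), SSZ)
  →1  add(S(add(SSZ, mul(SZ, SSSZ))), SSZ)
  →2  S(add(add(SSZ, mul(SZ, SSSZ)), SSZ))
  →3  S(add(S(add(SZ, mul(SZ, SSSZ))), SSZ))
  →4  S(S(add(add(SZ, mul(SZ, SSSZ)), SSZ)))
  →5  S(S(add(S(add(Z, mul(SZ, SSSZ))), SSZ)))
  →6  S(S(S(add(add(Z, mul(SZ, SSSZ)), SSZ))))
  →7  S(S(S(add(mul(SZ, SSSZ), SSZ))))
  →8  S(S(S(add(add(SSSZ, mul(Z, SSSZ)), SSZ))))
  →9  S(S(S(add(S(add(SSZ, mul(Z, SSSZ))), SSZ))))
  →10  S(S(S(S(add(add(SSZ, mul(Z, SSSZ)), SSZ)))))
  →11  S(S(S(S(add(S(add(SZ, mul(Z, SSSZ))), SSZ)))))
  →12  S(S(S(S(S(add(add(SZ, mul(Z, SSSZ)), SSZ))))))
  →13  S(S(S(S(S(add(S(add(Z, mul(Z, SSSZ))), SSZ))))))
  →14  S(S(S(S(S(S(add(add(Z, mul(Z, SSSZ)), SSZ)))))))
  →15  S(S(S(S(S(S(add(mul(Z, SSSZ), SSZ)))))))
  →16  S(S(S(S(S(S(add(Z, SSZ)))))))
  →17  S^8(Z)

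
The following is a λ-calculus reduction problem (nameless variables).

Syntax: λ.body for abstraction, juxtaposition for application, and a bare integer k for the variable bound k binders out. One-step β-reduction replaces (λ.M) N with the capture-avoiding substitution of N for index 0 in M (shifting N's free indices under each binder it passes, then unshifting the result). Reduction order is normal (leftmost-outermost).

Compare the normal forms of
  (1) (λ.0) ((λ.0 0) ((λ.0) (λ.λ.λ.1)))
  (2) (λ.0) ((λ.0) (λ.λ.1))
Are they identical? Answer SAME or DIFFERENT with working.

Answer: SAME — A ⇓ λ.λ.1, B ⇓ λ.λ.1

Working:
Term A:
  start: (λ.0) ((λ.0 0) ((λ.0) (λ.λ.λ.1)))
  [1] (λ.0 0) ((λ.0) (λ.λ.λ.1))
  [2] (λ.0) (λ.λ.λ.1) ((λ.0) (λ.λ.λ.1))
  [3] (λ.λ.λ.1) ((λ.0) (λ.λ.λ.1))
  [4] λ.λ.1

Term B:
  start: (λ.0) ((λ.0) (λ.λ.1))
  [1] (λ.0) (λ.λ.1)
  [2] λ.λ.1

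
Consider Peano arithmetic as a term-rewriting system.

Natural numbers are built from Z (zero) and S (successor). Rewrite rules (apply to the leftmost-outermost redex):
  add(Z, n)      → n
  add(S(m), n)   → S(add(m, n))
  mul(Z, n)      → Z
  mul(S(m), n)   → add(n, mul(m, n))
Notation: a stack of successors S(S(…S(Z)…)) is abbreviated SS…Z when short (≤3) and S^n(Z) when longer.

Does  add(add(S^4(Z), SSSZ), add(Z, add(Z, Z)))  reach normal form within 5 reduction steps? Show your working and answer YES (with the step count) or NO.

  start: add(add(S^4(Z), SSSZ), add(Z, add(Z, Z)))
  →1  add(S(add(SSSZ, SSSZ)), add(Z, add(Z, Z)))
  →2  S(add(add(SSSZ, SSSZ), add(Z, add(Z, Z))))
  →3  S(add(S(add(SSZ, SSSZ)), add(Z, add(Z, Z))))
  →4  S(S(add(add(SSZ, SSSZ), add(Z, add(Z, Z)))))
  →5  S(S(add(S(add(SZ, SSSZ)), add(Z, add(Z, Z)))))

Answer: NO — after 5 steps the term is S(S(add(S(add(SZ, SSSZ)), add(Z, add(Z, Z))))), not yet normal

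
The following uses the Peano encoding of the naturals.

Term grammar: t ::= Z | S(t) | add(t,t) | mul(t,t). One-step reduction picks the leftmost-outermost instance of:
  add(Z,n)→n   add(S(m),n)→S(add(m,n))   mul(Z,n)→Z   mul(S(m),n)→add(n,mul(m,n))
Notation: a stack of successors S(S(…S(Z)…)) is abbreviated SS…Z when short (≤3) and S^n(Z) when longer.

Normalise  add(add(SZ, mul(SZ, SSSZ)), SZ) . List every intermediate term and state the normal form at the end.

  start: add(add(SZ, mul(SZ, SSSZ)), SZ)
  [1] add(S(add(Z, mul(SZ, SSSZ))), SZ)
  [2] S(add(add(Z, mul(SZ, SSSZ)), SZ))
  [3] S(add(mul(SZ, SSSZ), SZ))
  [4] S(add(add(SSSZ, mul(Z, SSSZ)), SZ))
  [5] S(add(S(add(SSZ, mul(Z, SSSZ))), SZ))
  [6] S(S(add(add(SSZ, mul(Z, SSSZ)), SZ)))
  [7] S(S(add(S(add(SZ, mul(Z, SSSZ))), SZ)))
  [8] S(S(S(add(add(SZ, mul(Z, SSSZ)), SZ))))
  [9] S(S(S(add(S(add(Z, mul(Z, SSSZ))), SZ))))
  [10] S(S(S(S(add(add(Z, mul(Z, SSSZ)), SZ)))))
  [11] S(S(S(S(add(mul(Z, SSSZ), SZ)))))
  [12] S(S(S(S(add(Z, SZ)))))
  [13] S^5(Z)

Answer: normal form = S^5(Z)  (in 13 steps)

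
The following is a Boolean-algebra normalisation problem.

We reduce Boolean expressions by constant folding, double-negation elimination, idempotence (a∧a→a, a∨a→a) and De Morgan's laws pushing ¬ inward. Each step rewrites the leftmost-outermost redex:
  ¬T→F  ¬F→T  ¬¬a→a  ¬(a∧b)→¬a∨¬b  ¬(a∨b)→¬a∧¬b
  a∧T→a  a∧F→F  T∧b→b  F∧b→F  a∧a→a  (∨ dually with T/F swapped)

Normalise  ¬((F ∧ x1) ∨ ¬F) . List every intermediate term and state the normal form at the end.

  start: ¬((F ∧ x1) ∨ ¬F)
  [1] ¬(F ∧ x1) ∧ ¬¬F
  [2] (¬F ∨ ¬x1) ∧ ¬¬F
  [3] (T ∨ ¬x1) ∧ ¬¬F
  [4] T ∧ ¬¬F
  [5] ¬¬F
  [6] F

Answer: normal form = F  (in 6 steps)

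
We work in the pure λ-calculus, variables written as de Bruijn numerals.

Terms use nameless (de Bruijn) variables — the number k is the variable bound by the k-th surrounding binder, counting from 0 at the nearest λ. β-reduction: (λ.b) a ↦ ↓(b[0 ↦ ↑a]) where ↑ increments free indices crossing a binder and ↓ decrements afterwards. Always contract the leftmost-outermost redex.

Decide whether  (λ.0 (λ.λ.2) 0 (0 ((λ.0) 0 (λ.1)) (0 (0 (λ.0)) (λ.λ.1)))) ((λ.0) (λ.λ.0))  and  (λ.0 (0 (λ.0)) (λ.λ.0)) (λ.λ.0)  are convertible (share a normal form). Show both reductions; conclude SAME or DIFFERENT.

Answer: DIFFERENT — A ⇓ λ.0, B ⇓ λ.λ.0

Reduction:
Term A:
  start: (λ.0 (λ.λ.2) 0 (0 ((λ.0) 0 (λ.1)) (0 (0 (λ.0)) (λ.λ.1)))) ((λ.0) (λ.λ.0))
  step 1: (λ.0) (λ.λ.0) (λ.λ.(λ.0) (λ.λ.0)) ((λ.0) (λ.λ.0)) ((λ.0) (λ.λ.0) ((λ.0) ((λ.0) (λ.λ.0)) (λ.(λ.0) (λ.λ.0))) ((λ.0) (λ.λ.0) ((λ.0) (λ.λ.0) (λ.0)) (λ.λ.1)))
  step 2: (λ.λ.0) (λ.λ.(λ.0) (λ.λ.0)) ((λ.0) (λ.λ.0)) ((λ.0) (λ.λ.0) ((λ.0) ((λ.0) (λ.λ.0)) (λ.(λ.0) (λ.λ.0))) ((λ.0) (λ.λ.0) ((λ.0) (λ.λ.0) (λ.0)) (λ.λ.1)))
  step 3: (λ.0) ((λ.0) (λ.λ.0)) ((λ.0) (λ.λ.0) ((λ.0) ((λ.0) (λ.λ.0)) (λ.(λ.0) (λ.λ.0))) ((λ.0) (λ.λ.0) ((λ.0) (λ.λ.0) (λ.0)) (λ.λ.1)))
  step 4: (λ.0) (λ.λ.0) ((λ.0) (λ.λ.0) ((λ.0) ((λ.0) (λ.λ.0)) (λ.(λ.0) (λ.λ.0))) ((λ.0) (λ.λ.0) ((λ.0) (λ.λ.0) (λ.0)) (λ.λ.1)))
  step 5: (λ.λ.0) ((λ.0) (λ.λ.0) ((λ.0) ((λ.0) (λ.λ.0)) (λ.(λ.0) (λ.λ.0))) ((λ.0) (λ.λ.0) ((λ.0) (λ.λ.0) (λ.0)) (λ.λ.1)))
  step 6: λ.0

Term B:
  start: (λ.0 (0 (λ.0)) (λ.λ.0)) (λ.λ.0)
  step 1: (λ.λ.0) ((λ.λ.0) (λ.0)) (λ.λ.0)
  step 2: (λ.0) (λ.λ.0)
  step 3: λ.λ.0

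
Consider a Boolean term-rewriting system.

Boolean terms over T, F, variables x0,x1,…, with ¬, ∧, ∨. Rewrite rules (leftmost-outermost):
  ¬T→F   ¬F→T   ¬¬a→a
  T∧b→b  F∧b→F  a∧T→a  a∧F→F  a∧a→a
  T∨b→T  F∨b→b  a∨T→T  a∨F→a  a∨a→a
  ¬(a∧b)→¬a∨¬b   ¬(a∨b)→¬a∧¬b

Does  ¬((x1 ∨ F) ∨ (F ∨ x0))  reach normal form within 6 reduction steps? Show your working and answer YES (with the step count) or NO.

  start: ¬((x1 ∨ F) ∨ (F ∨ x0))
  →1  ¬(x1 ∨ F) ∧ ¬(F ∨ x0)
  →2  (¬x1 ∧ ¬F) ∧ ¬(F ∨ x0)
  →3  (¬x1 ∧ T) ∧ ¬(F ∨ x0)
  →4  ¬x1 ∧ ¬(F ∨ x0)
  →5  ¬x1 ∧ (¬F ∧ ¬x0)
  →6  ¬x1 ∧ (T ∧ ¬x0)

Answer: NO — after 6 steps the term is ¬x1 ∧ (T ∧ ¬x0), not yet normal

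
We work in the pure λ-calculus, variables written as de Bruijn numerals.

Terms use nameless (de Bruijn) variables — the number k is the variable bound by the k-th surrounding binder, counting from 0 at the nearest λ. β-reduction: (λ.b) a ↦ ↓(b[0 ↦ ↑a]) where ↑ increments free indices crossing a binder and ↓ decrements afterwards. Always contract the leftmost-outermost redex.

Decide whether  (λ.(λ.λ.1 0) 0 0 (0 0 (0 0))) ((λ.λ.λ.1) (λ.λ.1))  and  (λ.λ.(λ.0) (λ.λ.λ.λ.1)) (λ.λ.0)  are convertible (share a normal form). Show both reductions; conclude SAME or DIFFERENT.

Term A:
  start: (λ.(λ.λ.1 0) 0 0 (0 0 (0 0))) ((λ.λ.λ.1) (λ.λ.1))
  →1  (λ.λ.1 0) ((λ.λ.λ.1) (λ.λ.1)) ((λ.λ.λ.1) (λ.λ.1)) ((λ.λ.λ.1) (λ.λ.1) ((λ.λ.λ.1) (λ.λ.1)) ((λ.λ.λ.1) (λ.λ.1) ((λ.λ.λ.1) (λ.λ.1))))
  →2  (λ.(λ.λ.λ.1) (λ.λ.1) 0) ((λ.λ.λ.1) (λ.λ.1)) ((λ.λ.λ.1) (λ.λ.1) ((λ.λ.λ.1) (λ.λ.1)) ((λ.λ.λ.1) (λ.λ.1) ((λ.λ.λ.1) (λ.λ.1))))
  →3  (λ.λ.λ.1) (λ.λ.1) ((λ.λ.λ.1) (λ.λ.1)) ((λ.λ.λ.1) (λ.λ.1) ((λ.λ.λ.1) (λ.λ.1)) ((λ.λ.λ.1) (λ.λ.1) ((λ.λ.λ.1) (λ.λ.1))))
  →4  (λ.λ.1) ((λ.λ.λ.1) (λ.λ.1)) ((λ.λ.λ.1) (λ.λ.1) ((λ.λ.λ.1) (λ.λ.1)) ((λ.λ.λ.1) (λ.λ.1) ((λ.λ.λ.1) (λ.λ.1))))
  →5  (λ.(λ.λ.λ.1) (λ.λ.1)) ((λ.λ.λ.1) (λ.λ.1) ((λ.λ.λ.1) (λ.λ.1)) ((λ.λ.λ.1) (λ.λ.1) ((λ.λ.λ.1) (λ.λ.1))))
  →6  (λ.λ.λ.1) (λ.λ.1)
  →7  λ.λ.1

Term B:
  start: (λ.λ.(λ.0) (λ.λ.λ.λ.1)) (λ.λ.0)
  →1  λ.(λ.0) (λ.λ.λ.λ.1)
  →2  λ.λ.λ.λ.λ.1

Answer: DIFFERENT — A ⇓ λ.λ.1, B ⇓ λ.λ.λ.λ.λ.1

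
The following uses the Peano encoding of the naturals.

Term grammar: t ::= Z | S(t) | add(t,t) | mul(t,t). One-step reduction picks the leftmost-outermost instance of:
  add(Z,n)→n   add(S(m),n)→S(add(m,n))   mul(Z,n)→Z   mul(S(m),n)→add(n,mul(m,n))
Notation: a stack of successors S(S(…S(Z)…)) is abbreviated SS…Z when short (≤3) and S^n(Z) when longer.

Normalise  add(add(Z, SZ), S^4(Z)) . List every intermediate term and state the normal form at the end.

Answer: normal form = S^5(Z)  (in 3 steps)

Reduction:
  start: add(add(Z, SZ), S^4(Z))
  →1  add(SZ, S^4(Z))
  →2  S(add(Z, S^4(Z)))
  →3  S^5(Z)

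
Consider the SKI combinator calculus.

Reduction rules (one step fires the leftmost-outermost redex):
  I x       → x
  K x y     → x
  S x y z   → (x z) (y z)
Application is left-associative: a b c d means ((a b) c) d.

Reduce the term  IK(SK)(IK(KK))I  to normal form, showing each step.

  start: IK(SK)(IK(KK))I
  →1  K(SK)(IK(KK))I
  →2  SKI

Answer: normal form = SKI  (in 2 steps)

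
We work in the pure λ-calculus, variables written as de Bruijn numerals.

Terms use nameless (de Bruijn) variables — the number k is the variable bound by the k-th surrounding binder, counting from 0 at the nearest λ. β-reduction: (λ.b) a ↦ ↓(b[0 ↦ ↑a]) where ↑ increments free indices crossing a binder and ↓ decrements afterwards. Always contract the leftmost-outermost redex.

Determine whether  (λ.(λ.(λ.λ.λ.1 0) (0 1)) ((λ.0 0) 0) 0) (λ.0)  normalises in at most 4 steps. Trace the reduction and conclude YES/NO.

  start: (λ.(λ.(λ.λ.λ.1 0) (0 1)) ((λ.0 0) 0) 0) (λ.0)
  [1] (λ.(λ.λ.λ.1 0) (0 (λ.0))) ((λ.0 0) (λ.0)) (λ.0)
  [2] (λ.λ.λ.1 0) ((λ.0 0) (λ.0) (λ.0)) (λ.0)
  [3] (λ.λ.1 0) (λ.0)
  [4] λ.(λ.0) 0

Answer: NO — after 4 steps the term is λ.(λ.0) 0, not yet normal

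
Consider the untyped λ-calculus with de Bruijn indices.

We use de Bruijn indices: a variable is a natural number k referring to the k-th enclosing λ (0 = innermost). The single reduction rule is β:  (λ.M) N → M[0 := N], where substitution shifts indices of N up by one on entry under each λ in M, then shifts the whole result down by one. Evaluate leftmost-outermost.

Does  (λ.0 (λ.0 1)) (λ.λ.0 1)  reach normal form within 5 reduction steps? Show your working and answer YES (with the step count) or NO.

Answer: YES — reaches normal form λ.0 (λ.0 (λ.λ.0 1)) in 2 ≤ 5 steps

Derivation:
  start: (λ.0 (λ.0 1)) (λ.λ.0 1)
  [1] (λ.λ.0 1) (λ.0 (λ.λ.0 1))
  [2] λ.0 (λ.0 (λ.λ.0 1))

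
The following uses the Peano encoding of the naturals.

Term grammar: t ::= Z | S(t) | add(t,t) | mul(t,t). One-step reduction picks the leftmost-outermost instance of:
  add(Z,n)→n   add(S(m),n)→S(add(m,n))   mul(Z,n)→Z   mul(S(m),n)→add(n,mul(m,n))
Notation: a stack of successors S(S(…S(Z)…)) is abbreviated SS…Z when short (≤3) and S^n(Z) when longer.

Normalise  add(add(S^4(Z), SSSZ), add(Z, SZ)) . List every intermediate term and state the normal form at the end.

Answer: normal form = S^8(Z)  (in 14 steps)

Working:
  start: add(add(S^4(Z), SSSZ), add(Z, SZ))
  →1  add(S(add(SSSZ, SSSZ)), add(Z, SZ))
  →2  S(add(add(SSSZ, SSSZ), add(Z, SZ)))
  →3  S(add(S(add(SSZ, SSSZ)), add(Z, SZ)))
  →4  S(S(add(add(SSZ, SSSZ), add(Z, SZ))))
  →5  S(S(add(S(add(SZ, SSSZ)), add(Z, SZ))))
  →6  S(S(S(add(add(SZ, SSSZ), add(Z, SZ)))))
  →7  S(S(S(add(S(add(Z, SSSZ)), add(Z, SZ)))))
  →8  S(S(S(S(add(add(Z, SSSZ), add(Z, SZ))))))
  →9  S(S(S(S(add(SSSZ, add(Z, SZ))))))
  →10  S(S(S(S(S(add(SSZ, add(Z, SZ)))))))
  →11  S(S(S(S(S(S(add(SZ, add(Z, SZ))))))))
  →12  S(S(S(S(S(S(S(add(Z, add(Z, SZ)))))))))
  →13  S(S(S(S(S(S(S(add(Z, SZ))))))))
  →14  S^8(Z)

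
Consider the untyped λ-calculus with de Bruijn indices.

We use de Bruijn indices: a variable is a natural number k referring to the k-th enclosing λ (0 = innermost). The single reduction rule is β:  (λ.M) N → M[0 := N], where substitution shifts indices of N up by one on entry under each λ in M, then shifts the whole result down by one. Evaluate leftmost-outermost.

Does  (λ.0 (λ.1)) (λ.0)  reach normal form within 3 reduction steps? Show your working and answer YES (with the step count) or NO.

Answer: YES — reaches normal form λ.λ.0 in 2 ≤ 3 steps

Reduction:
  start: (λ.0 (λ.1)) (λ.0)
  [1] (λ.0) (λ.λ.0)
  [2] λ.λ.0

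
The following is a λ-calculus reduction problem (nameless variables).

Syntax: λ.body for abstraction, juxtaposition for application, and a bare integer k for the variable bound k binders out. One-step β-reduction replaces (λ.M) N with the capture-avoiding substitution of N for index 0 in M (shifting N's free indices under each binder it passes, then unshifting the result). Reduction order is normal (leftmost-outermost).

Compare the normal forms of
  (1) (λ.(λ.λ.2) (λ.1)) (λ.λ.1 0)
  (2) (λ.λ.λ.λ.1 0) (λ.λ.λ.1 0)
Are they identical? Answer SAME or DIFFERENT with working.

Term A:
  start: (λ.(λ.λ.2) (λ.1)) (λ.λ.1 0)
  [1] (λ.λ.λ.λ.1 0) (λ.λ.λ.1 0)
  [2] λ.λ.λ.1 0

Term B:
  start: (λ.λ.λ.λ.1 0) (λ.λ.λ.1 0)
  [1] λ.λ.λ.1 0

Answer: SAME — A ⇓ λ.λ.λ.1 0, B ⇓ λ.λ.λ.1 0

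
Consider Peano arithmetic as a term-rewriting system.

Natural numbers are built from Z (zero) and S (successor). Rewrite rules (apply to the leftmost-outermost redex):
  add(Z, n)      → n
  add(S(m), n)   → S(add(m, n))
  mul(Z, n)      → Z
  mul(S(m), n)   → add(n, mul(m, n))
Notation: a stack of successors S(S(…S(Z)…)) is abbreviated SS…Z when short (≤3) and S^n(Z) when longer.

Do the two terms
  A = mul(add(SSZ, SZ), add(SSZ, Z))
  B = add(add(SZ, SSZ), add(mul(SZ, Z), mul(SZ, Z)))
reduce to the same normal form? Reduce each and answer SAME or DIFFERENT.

Answer: DIFFERENT — A ⇓ S^6(Z), B ⇓ SSSZ

Working:
Term A:
  start: mul(add(SSZ, SZ), add(SSZ, Z))
  step 1: mul(S(add(SZ, SZ)), add(SSZ, Z))
  step 2: add(add(SSZ, Z), mul(add(SZ, SZ), add(SSZ, Z)))
  step 3: add(S(add(SZ, Z)), mul(add(SZ, SZ), add(SSZ, Z)))
  step 4: S(add(add(SZ, Z), mul(add(SZ, SZ), add(SSZ, Z))))
  step 5: S(add(S(add(Z, Z)), mul(add(SZ, SZ), add(SSZ, Z))))
  step 6: S(S(add(add(Z, Z), mul(add(SZ, SZ), add(SSZ, Z)))))
  step 7: S(S(add(Z, mul(add(SZ, SZ), add(SSZ, Z)))))
  step 8: S(S(mul(add(SZ, SZ), add(SSZ, Z))))
  step 9: S(S(mul(S(add(Z, SZ)), add(SSZ, Z))))
  step 10: S(S(add(add(SSZ, Z), mul(add(Z, SZ), add(SSZ, Z)))))
  step 11: S(S(add(S(add(SZ, Z)), mul(add(Z, SZ), add(SSZ, Z)))))
  step 12: S(S(S(add(add(SZ, Z), mul(add(Z, SZ), add(SSZ, Z))))))
  step 13: S(S(S(add(S(add(Z, Z)), mul(add(Z, SZ), add(SSZ, Z))))))
  step 14: S(S(S(S(add(add(Z, Z), mul(add(Z, SZ), add(SSZ, Z)))))))
  step 15: S(S(S(S(add(Z, mul(add(Z, SZ), add(SSZ, Z)))))))
  step 16: S(S(S(S(mul(add(Z, SZ), add(SSZ, Z))))))
  step 17: S(S(S(S(mul(SZ, add(SSZ, Z))))))
  step 18: S(S(S(S(add(add(SSZ, Z), mul(Z, add(SSZ, Z)))))))
  step 19: S(S(S(S(add(S(add(SZ, Z)), mul(Z, add(SSZ, Z)))))))
  step 20: S(S(S(S(S(add(add(SZ, Z), mul(Z, add(SSZ, Z))))))))
  step 21: S(S(S(S(S(add(S(add(Z, Z)), mul(Z, add(SSZ, Z))))))))
  step 22: S(S(S(S(S(S(add(add(Z, Z), mul(Z, add(SSZ, Z)))))))))
  step 23: S(S(S(S(S(S(add(Z, mul(Z, add(SSZ, Z)))))))))
  step 24: S(S(S(S(S(S(mul(Z, add(SSZ, Z))))))))
  step 25: S^6(Z)

Term B:
  start: add(add(SZ, SSZ), add(mul(SZ, Z), mul(SZ, Z)))
  step 1: add(S(add(Z, SSZ)), add(mul(SZ, Z), mul(SZ, Z)))
  step 2: S(add(add(Z, SSZ), add(mul(SZ, Z), mul(SZ, Z))))
  step 3: S(add(SSZ, add(mul(SZ, Z), mul(SZ, Z))))
  step 4: S(S(add(SZ, add(mul(SZ, Z), mul(SZ, Z)))))
  step 5: S(S(S(add(Z, add(mul(SZ, Z), mul(SZ, Z))))))
  step 6: S(S(S(add(mul(SZ, Z), mul(SZ, Z)))))
  step 7: S(S(S(add(add(Z, mul(Z, Z)), mul(SZ, Z)))))
  step 8: S(S(S(add(mul(Z, Z), mul(SZ, Z)))))
  step 9: S(S(S(add(Z, mul(SZ, Z)))))
  step 10: S(S(S(mul(SZ, Z))))
  step 11: S(S(S(add(Z, mul(Z, Z)))))
  step 12: S(S(S(mul(Z, Z))))
  step 13: SSSZ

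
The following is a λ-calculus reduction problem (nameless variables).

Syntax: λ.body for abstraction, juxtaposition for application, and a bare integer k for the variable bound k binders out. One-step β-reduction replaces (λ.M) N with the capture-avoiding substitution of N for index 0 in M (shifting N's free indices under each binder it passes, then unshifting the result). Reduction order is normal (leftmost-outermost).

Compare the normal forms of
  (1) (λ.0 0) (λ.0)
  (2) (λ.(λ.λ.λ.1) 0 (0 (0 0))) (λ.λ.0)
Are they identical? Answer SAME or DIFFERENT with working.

Answer: DIFFERENT — A ⇓ λ.0, B ⇓ λ.λ.0

Derivation:
Term A:
  start: (λ.0 0) (λ.0)
  [1] (λ.0) (λ.0)
  [2] λ.0

Term B:
  start: (λ.(λ.λ.λ.1) 0 (0 (0 0))) (λ.λ.0)
  [1] (λ.λ.λ.1) (λ.λ.0) ((λ.λ.0) ((λ.λ.0) (λ.λ.0)))
  [2] (λ.λ.1) ((λ.λ.0) ((λ.λ.0) (λ.λ.0)))
  [3] λ.(λ.λ.0) ((λ.λ.0) (λ.λ.0))
  [4] λ.λ.0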